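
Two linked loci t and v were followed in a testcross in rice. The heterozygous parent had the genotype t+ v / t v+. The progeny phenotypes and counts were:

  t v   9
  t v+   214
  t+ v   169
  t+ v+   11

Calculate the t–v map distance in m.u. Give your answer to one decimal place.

5.0 m.u.

The recombinant classes are t+ v+ and t v: 11 + 9 = 20.
Recombination frequency = 20/403 = 0.0496 ≈ 5.0%, i.e. 5.0 m.u.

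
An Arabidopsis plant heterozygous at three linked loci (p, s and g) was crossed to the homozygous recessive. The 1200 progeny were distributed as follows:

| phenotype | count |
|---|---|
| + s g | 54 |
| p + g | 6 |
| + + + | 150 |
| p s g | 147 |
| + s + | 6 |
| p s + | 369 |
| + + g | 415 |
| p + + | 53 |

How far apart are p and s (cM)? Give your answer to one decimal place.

9.9 cM

The two most frequent reciprocal classes, + + g and p s +, are the parental types, so the F1 was + + g / p s +.
The two rarest classes, p + g and + s +, are the double crossovers. Comparing them with the parentals, only the p allele has switched, so p is the middle locus and the order is g – p – s.
Crossovers in the p–s interval produce the single-crossover classes + s g and p + + (54 + 53 = 107) plus the double crossovers (12).
RF(p–s) = (107 + 12) / 1200 = 119/1200 = 0.0992 → 9.9 cM.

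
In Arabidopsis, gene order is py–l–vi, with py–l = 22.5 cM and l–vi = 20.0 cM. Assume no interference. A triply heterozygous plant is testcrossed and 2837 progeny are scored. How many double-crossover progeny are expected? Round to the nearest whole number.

128

Map distances give recombination frequencies of 0.225 and 0.200 for the two intervals.
With no interference, expected double-crossover frequency = 0.225 × 0.200 = 0.04500.
Expected number = 0.04500 × 2837 = 127.67 ≈ 128.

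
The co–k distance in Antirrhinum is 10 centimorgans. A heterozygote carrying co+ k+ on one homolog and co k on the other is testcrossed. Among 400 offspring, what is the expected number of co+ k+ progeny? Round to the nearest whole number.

180

A map distance of 10 centimorgans corresponds to a recombination frequency of 0.100.
The F1 is co+ k+ / co k, so co+ k+ is a parental gamete class with expected frequency (1 − r)/2 = 0.900/2 = 0.4500.
Expected number = 0.4500 × 400 = 180.00 ≈ 180.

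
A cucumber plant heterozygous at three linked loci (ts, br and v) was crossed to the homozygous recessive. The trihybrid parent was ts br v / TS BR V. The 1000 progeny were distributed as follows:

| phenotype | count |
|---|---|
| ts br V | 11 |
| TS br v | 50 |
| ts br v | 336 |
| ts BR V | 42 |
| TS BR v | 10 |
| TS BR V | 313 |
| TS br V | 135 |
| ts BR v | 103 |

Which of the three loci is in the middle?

The two rarest classes, ts br V and TS BR v, are the double crossovers. Comparing them with the parentals, only the v allele has switched, so v is the middle locus and the order is br – v – ts.

v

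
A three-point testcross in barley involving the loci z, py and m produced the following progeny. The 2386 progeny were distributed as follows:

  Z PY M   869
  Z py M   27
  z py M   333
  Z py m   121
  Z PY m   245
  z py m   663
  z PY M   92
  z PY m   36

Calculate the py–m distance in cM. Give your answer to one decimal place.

The two most frequent reciprocal classes, z py m and Z PY M, are the parental types, so the F1 was z py m / Z PY M.
The two rarest classes, z PY m and Z py M, are the double crossovers. Comparing them with the parentals, only the py allele has switched, so py is the middle locus and the order is z – py – m.
Crossovers in the py–m interval produce the single-crossover classes z py M and Z PY m (333 + 245 = 578) plus the double crossovers (63).
RF(py–m) = (578 + 63) / 2386 = 641/2386 = 0.2687 → 26.9 cM.

26.9 cM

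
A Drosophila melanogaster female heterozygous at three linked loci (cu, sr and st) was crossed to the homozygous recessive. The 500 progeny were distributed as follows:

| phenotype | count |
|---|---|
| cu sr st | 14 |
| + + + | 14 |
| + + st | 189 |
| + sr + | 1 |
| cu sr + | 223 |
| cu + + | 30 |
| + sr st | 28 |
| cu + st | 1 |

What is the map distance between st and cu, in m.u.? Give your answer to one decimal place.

6.0 m.u.

The two most frequent reciprocal classes, cu sr + and + + st, are the parental types, so the F1 was cu sr + / + + st.
The two rarest classes, + sr + and cu + st, are the double crossovers. Comparing them with the parentals, only the cu allele has switched, so cu is the middle locus and the order is st – cu – sr.
Crossovers in the st–cu interval produce the single-crossover classes cu sr st and + + + (14 + 14 = 28) plus the double crossovers (2).
RF(st–cu) = (28 + 2) / 500 = 30/500 = 0.0600 → 6.0 m.u.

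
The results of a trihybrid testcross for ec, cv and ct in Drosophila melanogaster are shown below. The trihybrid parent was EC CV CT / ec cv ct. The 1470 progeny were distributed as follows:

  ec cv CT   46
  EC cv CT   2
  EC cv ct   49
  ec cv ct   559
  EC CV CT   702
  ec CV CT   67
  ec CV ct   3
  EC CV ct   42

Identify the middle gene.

cv

The two rarest classes, EC cv CT and ec CV ct, are the double crossovers. Comparing them with the parentals, only the cv allele has switched, so cv is the middle locus and the order is ct – cv – ec.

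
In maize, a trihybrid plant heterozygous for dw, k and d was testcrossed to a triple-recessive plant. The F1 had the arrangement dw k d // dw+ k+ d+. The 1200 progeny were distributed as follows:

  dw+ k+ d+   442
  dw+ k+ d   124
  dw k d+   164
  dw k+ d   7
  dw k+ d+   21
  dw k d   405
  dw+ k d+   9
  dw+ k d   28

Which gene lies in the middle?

The two rarest classes, dw k+ d and dw+ k d+, are the double crossovers. Comparing them with the parentals, only the k allele has switched, so k is the middle locus and the order is d – k – dw.

k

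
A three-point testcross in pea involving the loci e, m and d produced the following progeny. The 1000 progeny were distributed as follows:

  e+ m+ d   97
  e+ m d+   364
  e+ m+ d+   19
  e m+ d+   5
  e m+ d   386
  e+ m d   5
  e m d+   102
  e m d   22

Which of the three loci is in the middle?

The two most frequent reciprocal classes, e+ m d+ and e m+ d, are the parental types, so the F1 was e+ m d+ / e m+ d.
The two rarest classes, e+ m d and e m+ d+, are the double crossovers. Comparing them with the parentals, only the d allele has switched, so d is the middle locus and the order is e – d – m.

d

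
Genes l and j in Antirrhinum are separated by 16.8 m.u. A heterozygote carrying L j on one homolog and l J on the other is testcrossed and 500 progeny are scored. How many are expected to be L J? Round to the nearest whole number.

42

A map distance of 16.8 m.u. corresponds to a recombination frequency of 0.168.
The F1 is L j / l J, so L J is a recombinant gamete class with expected frequency r/2 = 0.168/2 = 0.0840.
Expected number = 0.0840 × 500 = 42.00 ≈ 42.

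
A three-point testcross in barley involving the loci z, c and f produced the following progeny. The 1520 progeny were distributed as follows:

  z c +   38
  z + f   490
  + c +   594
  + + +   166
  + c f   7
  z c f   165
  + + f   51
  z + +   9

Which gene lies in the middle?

f

The two most frequent reciprocal classes, z + f and + c +, are the parental types, so the F1 was z + f / + c +.
The two rarest classes, z + + and + c f, are the double crossovers. Comparing them with the parentals, only the f allele has switched, so f is the middle locus and the order is c – f – z.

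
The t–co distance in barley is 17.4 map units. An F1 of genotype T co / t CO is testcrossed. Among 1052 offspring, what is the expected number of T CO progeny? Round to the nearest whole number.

A map distance of 17.4 map units corresponds to a recombination frequency of 0.174.
The F1 is T co / t CO, so T CO is a recombinant gamete class with expected frequency r/2 = 0.174/2 = 0.0870.
Expected number = 0.0870 × 1052 = 91.52 ≈ 92.

92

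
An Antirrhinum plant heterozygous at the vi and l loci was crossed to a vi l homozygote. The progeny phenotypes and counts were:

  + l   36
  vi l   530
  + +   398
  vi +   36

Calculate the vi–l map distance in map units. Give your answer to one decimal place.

The two most frequent classes, + + (398) and vi l (530), are the parental types, so the F1 was + + / vi l.
The recombinant classes are + l and vi +: 36 + 36 = 72.
Recombination frequency = 72/1000 = 0.0720 ≈ 7.2%, i.e. 7.2 map units.

7.2 map units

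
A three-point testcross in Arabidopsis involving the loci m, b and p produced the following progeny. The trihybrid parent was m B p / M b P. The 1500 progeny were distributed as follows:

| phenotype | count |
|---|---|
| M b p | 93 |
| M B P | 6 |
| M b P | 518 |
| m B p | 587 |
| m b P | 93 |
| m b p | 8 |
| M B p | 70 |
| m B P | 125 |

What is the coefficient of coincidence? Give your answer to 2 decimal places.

0.51

The two rarest classes, m b p and M B P, are the double crossovers. Comparing them with the parentals, only the b allele has switched, so b is the middle locus and the order is p – b – m.
p–b: (218 + 14)/1500 = 0.1547; b–m: (163 + 14)/1500 = 0.1180.
Expected DCO frequency = 0.1547 × 0.1180 ≈ 0.01825; observed = 14/1500 ≈ 0.00933.
Coefficient of coincidence = 0.00933/0.01825 ≈ 0.51.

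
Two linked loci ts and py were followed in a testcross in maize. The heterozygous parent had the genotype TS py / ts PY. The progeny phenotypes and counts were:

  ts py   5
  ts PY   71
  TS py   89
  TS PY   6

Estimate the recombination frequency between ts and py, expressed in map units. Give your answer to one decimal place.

The recombinant classes are TS PY and ts py: 6 + 5 = 11.
Recombination frequency = 11/171 = 0.0643 ≈ 6.4%, i.e. 6.4 map units.

6.4 map units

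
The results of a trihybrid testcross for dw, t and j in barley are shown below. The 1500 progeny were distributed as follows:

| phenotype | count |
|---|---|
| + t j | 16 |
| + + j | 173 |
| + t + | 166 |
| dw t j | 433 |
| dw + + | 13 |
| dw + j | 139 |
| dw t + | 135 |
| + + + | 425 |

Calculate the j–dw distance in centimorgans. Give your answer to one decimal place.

22.5 centimorgans

The two most frequent reciprocal classes, dw t j and + + +, are the parental types, so the F1 was dw t j / + + +.
The two rarest classes, + t j and dw + +, are the double crossovers. Comparing them with the parentals, only the dw allele has switched, so dw is the middle locus and the order is j – dw – t.
Crossovers in the j–dw interval produce the single-crossover classes dw t + and + + j (135 + 173 = 308) plus the double crossovers (29).
RF(j–dw) = (308 + 29) / 1500 = 337/1500 = 0.2247 → 22.5 centimorgans.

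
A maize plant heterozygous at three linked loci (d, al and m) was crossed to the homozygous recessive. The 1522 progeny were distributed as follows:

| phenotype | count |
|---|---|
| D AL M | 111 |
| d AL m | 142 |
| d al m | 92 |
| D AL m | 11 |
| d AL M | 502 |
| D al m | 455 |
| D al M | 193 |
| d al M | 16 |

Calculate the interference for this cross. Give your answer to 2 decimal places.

0.51

The two most frequent reciprocal classes, d AL M and D al m, are the parental types, so the F1 was d AL M / D al m.
The two rarest classes, d al M and D AL m, are the double crossovers. Comparing them with the parentals, only the al allele has switched, so al is the middle locus and the order is m – al – d.
m–al: (335 + 27)/1522 = 0.2378; al–d: (203 + 27)/1522 = 0.1511.
Expected DCO frequency = 0.2378 × 0.1511 ≈ 0.03593; observed = 27/1522 ≈ 0.01774.
Coefficient of coincidence = 0.01774/0.03593 ≈ 0.49; interference = 1 − 0.49 = 0.51.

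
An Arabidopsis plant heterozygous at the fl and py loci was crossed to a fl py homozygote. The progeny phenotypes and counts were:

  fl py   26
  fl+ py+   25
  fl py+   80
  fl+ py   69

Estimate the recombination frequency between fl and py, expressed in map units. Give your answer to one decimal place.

The two most frequent classes, fl+ py (69) and fl py+ (80), are the parental types, so the F1 was fl+ py / fl py+.
The recombinant classes are fl+ py+ and fl py: 25 + 26 = 51.
Recombination frequency = 51/200 = 0.2550 ≈ 25.5%, i.e. 25.5 map units.

25.5 map units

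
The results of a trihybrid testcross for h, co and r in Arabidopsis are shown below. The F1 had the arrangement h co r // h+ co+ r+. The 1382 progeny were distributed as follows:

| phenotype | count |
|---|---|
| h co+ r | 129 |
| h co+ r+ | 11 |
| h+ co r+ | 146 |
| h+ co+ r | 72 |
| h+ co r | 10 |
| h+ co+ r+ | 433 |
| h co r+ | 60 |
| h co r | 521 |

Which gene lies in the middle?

The two rarest classes, h+ co r and h co+ r+, are the double crossovers. Comparing them with the parentals, only the h allele has switched, so h is the middle locus and the order is r – h – co.

h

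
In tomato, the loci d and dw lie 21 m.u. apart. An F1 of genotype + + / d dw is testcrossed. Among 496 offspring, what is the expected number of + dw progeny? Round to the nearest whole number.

52

A map distance of 21 m.u. corresponds to a recombination frequency of 0.210.
The F1 is + + / d dw, so + dw is a recombinant gamete class with expected frequency r/2 = 0.210/2 = 0.1050.
Expected number = 0.1050 × 496 = 52.08 ≈ 52.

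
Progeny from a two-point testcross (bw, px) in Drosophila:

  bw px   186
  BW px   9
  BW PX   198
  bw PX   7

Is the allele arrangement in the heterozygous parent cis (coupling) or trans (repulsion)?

cis

The two most frequent classes are BW PX (198) and bw px (186); these are the parental (non-recombinant) types.
So the F1 carried BW PX on one chromosome and bw px on the other — the recessive alleles are on the same chromosome (cis / coupling).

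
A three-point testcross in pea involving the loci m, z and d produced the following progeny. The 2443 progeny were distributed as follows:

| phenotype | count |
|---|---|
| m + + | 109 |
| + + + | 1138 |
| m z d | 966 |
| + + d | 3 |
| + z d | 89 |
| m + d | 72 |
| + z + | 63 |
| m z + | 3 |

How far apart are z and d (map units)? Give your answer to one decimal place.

The two most frequent reciprocal classes, m z d and + + +, are the parental types, so the F1 was m z d / + + +.
The two rarest classes, m z + and + + d, are the double crossovers. Comparing them with the parentals, only the d allele has switched, so d is the middle locus and the order is m – d – z.
Crossovers in the d–z interval produce the single-crossover classes m + d and + z + (72 + 63 = 135) plus the double crossovers (6).
RF(d–z) = (135 + 6) / 2443 = 141/2443 = 0.0577 → 5.8 map units.

5.8 map units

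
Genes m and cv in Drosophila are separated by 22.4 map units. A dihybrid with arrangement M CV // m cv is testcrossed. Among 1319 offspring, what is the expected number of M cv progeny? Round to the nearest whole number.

148

A map distance of 22.4 map units corresponds to a recombination frequency of 0.224.
The F1 is M CV / m cv, so M cv is a recombinant gamete class with expected frequency r/2 = 0.224/2 = 0.1120.
Expected number = 0.1120 × 1319 = 147.73 ≈ 148.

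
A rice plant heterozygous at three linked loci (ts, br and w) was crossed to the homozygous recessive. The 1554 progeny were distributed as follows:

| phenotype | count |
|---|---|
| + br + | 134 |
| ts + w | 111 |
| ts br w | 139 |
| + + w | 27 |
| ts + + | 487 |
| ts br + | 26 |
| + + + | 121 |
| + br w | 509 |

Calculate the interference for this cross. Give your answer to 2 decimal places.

0.12

The two most frequent reciprocal classes, ts + + and + br w, are the parental types, so the F1 was ts + + / + br w.
The two rarest classes, ts br + and + + w, are the double crossovers. Comparing them with the parentals, only the br allele has switched, so br is the middle locus and the order is w – br – ts.
w–br: (245 + 53)/1554 = 0.1918; br–ts: (260 + 53)/1554 = 0.2014.
Expected DCO frequency = 0.1918 × 0.2014 ≈ 0.03863; observed = 53/1554 ≈ 0.03411.
Coefficient of coincidence = 0.03411/0.03863 ≈ 0.88; interference = 1 − 0.88 = 0.12.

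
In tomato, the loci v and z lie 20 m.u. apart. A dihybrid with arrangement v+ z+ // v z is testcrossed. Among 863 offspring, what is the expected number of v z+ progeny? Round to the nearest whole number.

86

A map distance of 20 m.u. corresponds to a recombination frequency of 0.200.
The F1 is v+ z+ / v z, so v z+ is a recombinant gamete class with expected frequency r/2 = 0.200/2 = 0.1000.
Expected number = 0.1000 × 863 = 86.30 ≈ 86.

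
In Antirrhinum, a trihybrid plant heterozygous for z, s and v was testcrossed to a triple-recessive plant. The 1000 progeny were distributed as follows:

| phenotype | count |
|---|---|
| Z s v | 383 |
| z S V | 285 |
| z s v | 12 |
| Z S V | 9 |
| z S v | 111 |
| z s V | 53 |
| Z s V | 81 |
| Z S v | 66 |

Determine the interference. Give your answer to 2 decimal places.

The two most frequent reciprocal classes, Z s v and z S V, are the parental types, so the F1 was Z s v / z S V.
The two rarest classes, z s v and Z S V, are the double crossovers. Comparing them with the parentals, only the z allele has switched, so z is the middle locus and the order is s – z – v.
s–z: (119 + 21)/1000 = 0.1400; z–v: (192 + 21)/1000 = 0.2130.
Expected DCO frequency = 0.1400 × 0.2130 ≈ 0.02982; observed = 21/1000 ≈ 0.02100.
Coefficient of coincidence = 0.02100/0.02982 ≈ 0.70; interference = 1 − 0.70 = 0.30.

0.30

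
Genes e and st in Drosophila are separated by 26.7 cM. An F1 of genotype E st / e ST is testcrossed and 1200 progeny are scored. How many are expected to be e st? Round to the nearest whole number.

160

A map distance of 26.7 cM corresponds to a recombination frequency of 0.267.
The F1 is E st / e ST, so e st is a recombinant gamete class with expected frequency r/2 = 0.267/2 = 0.1335.
Expected number = 0.1335 × 1200 = 160.20 ≈ 160.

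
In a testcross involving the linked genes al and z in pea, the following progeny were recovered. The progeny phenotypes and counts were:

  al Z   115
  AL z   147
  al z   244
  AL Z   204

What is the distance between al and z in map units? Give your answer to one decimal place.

The two most frequent classes, AL Z (204) and al z (244), are the parental types, so the F1 was AL Z / al z.
The recombinant classes are AL z and al Z: 147 + 115 = 262.
Recombination frequency = 262/710 = 0.3690 ≈ 36.9%, i.e. 36.9 map units.

36.9 map units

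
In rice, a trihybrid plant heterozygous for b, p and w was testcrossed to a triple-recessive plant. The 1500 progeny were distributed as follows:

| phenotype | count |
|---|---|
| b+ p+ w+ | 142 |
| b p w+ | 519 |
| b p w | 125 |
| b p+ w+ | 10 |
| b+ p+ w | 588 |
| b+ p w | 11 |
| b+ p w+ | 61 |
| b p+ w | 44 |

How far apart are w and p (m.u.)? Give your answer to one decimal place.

19.2 m.u.

The two most frequent reciprocal classes, b+ p+ w and b p w+, are the parental types, so the F1 was b+ p+ w / b p w+.
The two rarest classes, b+ p w and b p+ w+, are the double crossovers. Comparing them with the parentals, only the p allele has switched, so p is the middle locus and the order is w – p – b.
Crossovers in the w–p interval produce the single-crossover classes b+ p+ w+ and b p w (142 + 125 = 267) plus the double crossovers (21).
RF(w–p) = (267 + 21) / 1500 = 288/1500 = 0.1920 → 19.2 m.u.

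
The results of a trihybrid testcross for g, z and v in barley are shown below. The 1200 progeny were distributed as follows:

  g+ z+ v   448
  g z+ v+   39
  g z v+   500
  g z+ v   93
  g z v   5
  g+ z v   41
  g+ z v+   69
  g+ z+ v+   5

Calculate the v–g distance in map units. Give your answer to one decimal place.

14.3 map units

The two most frequent reciprocal classes, g z v+ and g+ z+ v, are the parental types, so the F1 was g z v+ / g+ z+ v.
The two rarest classes, g z v and g+ z+ v+, are the double crossovers. Comparing them with the parentals, only the v allele has switched, so v is the middle locus and the order is z – v – g.
Crossovers in the v–g interval produce the single-crossover classes g+ z v+ and g z+ v (69 + 93 = 162) plus the double crossovers (10).
RF(v–g) = (162 + 10) / 1200 = 172/1200 = 0.1433 → 14.3 map units.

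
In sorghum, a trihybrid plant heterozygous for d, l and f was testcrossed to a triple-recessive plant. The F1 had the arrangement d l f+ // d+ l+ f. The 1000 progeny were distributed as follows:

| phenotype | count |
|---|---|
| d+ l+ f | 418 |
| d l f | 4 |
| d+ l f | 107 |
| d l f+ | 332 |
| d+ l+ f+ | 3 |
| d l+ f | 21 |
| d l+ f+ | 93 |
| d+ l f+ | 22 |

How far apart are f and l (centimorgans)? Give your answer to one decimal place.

20.7 centimorgans

The two rarest classes, d l f and d+ l+ f+, are the double crossovers. Comparing them with the parentals, only the f allele has switched, so f is the middle locus and the order is d – f – l.
Crossovers in the f–l interval produce the single-crossover classes d l+ f+ and d+ l f (93 + 107 = 200) plus the double crossovers (7).
RF(f–l) = (200 + 7) / 1000 = 207/1000 = 0.2070 → 20.7 centimorgans.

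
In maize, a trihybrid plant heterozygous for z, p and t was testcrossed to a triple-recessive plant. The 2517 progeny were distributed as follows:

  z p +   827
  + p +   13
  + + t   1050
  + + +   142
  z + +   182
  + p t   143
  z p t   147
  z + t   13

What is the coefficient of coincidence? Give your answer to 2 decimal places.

The two most frequent reciprocal classes, z p + and + + t, are the parental types, so the F1 was z p + / + + t.
The two rarest classes, + p + and z + t, are the double crossovers. Comparing them with the parentals, only the z allele has switched, so z is the middle locus and the order is t – z – p.
t–z: (289 + 26)/2517 = 0.1251; z–p: (325 + 26)/2517 = 0.1395.
Expected DCO frequency = 0.1251 × 0.1395 ≈ 0.01745; observed = 26/2517 ≈ 0.01033.
Coefficient of coincidence = 0.01033/0.01745 ≈ 0.59.

0.59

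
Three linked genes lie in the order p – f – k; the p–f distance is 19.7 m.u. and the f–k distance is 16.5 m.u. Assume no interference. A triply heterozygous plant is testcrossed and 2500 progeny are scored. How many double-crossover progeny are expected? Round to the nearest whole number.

Map distances give recombination frequencies of 0.197 and 0.165 for the two intervals.
With no interference, expected double-crossover frequency = 0.197 × 0.165 = 0.03250.
Expected number = 0.03250 × 2500 = 81.26 ≈ 81.

81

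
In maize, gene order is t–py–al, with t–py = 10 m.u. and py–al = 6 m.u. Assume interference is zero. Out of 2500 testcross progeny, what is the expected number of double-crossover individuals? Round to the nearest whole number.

15

Map distances give recombination frequencies of 0.100 and 0.060 for the two intervals.
With no interference, expected double-crossover frequency = 0.100 × 0.060 = 0.00600.
Expected number = 0.00600 × 2500 = 15.00 ≈ 15.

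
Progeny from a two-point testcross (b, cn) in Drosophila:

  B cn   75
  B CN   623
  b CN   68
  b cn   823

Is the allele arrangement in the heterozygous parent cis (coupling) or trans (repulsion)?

cis

The two most frequent classes are B CN (623) and b cn (823); these are the parental (non-recombinant) types.
So the F1 carried B CN on one chromosome and b cn on the other — the recessive alleles are on the same chromosome (cis / coupling).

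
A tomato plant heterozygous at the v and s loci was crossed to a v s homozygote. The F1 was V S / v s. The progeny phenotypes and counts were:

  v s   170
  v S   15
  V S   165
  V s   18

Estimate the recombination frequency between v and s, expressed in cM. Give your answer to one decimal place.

The recombinant classes are V s and v S: 18 + 15 = 33.
Recombination frequency = 33/368 = 0.0897 ≈ 9.0%, i.e. 9.0 cM.

9.0 cM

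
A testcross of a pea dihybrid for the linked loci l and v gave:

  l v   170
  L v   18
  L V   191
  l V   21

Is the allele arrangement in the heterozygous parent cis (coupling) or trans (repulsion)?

The two most frequent classes are L V (191) and l v (170); these are the parental (non-recombinant) types.
So the F1 carried L V on one chromosome and l v on the other — the recessive alleles are on the same chromosome (cis / coupling).

cis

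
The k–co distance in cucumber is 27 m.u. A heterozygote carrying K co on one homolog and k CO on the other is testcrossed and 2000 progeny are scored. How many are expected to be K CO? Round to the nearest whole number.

A map distance of 27 m.u. corresponds to a recombination frequency of 0.270.
The F1 is K co / k CO, so K CO is a recombinant gamete class with expected frequency r/2 = 0.270/2 = 0.1350.
Expected number = 0.1350 × 2000 = 270.00 ≈ 270.

270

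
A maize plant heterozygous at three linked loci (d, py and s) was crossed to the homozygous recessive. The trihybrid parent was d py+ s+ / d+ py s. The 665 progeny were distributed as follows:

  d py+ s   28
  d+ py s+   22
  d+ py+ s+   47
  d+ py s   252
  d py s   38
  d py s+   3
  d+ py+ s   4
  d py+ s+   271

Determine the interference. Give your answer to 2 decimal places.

0.11

The two rarest classes, d py s+ and d+ py+ s, are the double crossovers. Comparing them with the parentals, only the py allele has switched, so py is the middle locus and the order is s – py – d.
s–py: (50 + 7)/665 = 0.0857; py–d: (85 + 7)/665 = 0.1383.
Expected DCO frequency = 0.0857 × 0.1383 ≈ 0.01185; observed = 7/665 ≈ 0.01053.
Coefficient of coincidence = 0.01053/0.01185 ≈ 0.89; interference = 1 − 0.89 = 0.11.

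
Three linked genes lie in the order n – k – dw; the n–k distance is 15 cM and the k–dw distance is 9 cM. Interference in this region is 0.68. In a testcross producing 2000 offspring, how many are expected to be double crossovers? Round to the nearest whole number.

9

Map distances give recombination frequencies of 0.150 and 0.090 for the two intervals.
With interference 0.68 (so coincidence = 0.32), expected double-crossover frequency = 0.150 × 0.090 × 0.32 = 0.00432.
Expected number = 0.00432 × 2000 = 8.64 ≈ 9.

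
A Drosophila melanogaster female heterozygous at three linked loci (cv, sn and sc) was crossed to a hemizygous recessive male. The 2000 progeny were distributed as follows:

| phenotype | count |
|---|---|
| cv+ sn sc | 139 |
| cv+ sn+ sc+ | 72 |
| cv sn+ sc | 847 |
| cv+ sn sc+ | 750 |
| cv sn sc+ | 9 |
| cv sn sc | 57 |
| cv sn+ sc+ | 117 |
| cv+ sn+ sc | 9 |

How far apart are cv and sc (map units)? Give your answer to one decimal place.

The two most frequent reciprocal classes, cv sn+ sc and cv+ sn sc+, are the parental types, so the F1 was cv sn+ sc / cv+ sn sc+.
The two rarest classes, cv+ sn+ sc and cv sn sc+, are the double crossovers. Comparing them with the parentals, only the cv allele has switched, so cv is the middle locus and the order is sc – cv – sn.
Crossovers in the sc–cv interval produce the single-crossover classes cv sn+ sc+ and cv+ sn sc (117 + 139 = 256) plus the double crossovers (18).
RF(sc–cv) = (256 + 18) / 2000 = 274/2000 = 0.1370 → 13.7 map units.

13.7 map units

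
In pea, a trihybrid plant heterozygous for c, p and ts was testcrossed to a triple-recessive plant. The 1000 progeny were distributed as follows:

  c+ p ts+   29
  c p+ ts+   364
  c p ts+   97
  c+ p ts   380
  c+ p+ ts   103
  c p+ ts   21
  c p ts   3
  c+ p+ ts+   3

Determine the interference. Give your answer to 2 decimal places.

0.48

The two most frequent reciprocal classes, c p+ ts+ and c+ p ts, are the parental types, so the F1 was c p+ ts+ / c+ p ts.
The two rarest classes, c+ p+ ts+ and c p ts, are the double crossovers. Comparing them with the parentals, only the c allele has switched, so c is the middle locus and the order is p – c – ts.
p–c: (200 + 6)/1000 = 0.2060; c–ts: (50 + 6)/1000 = 0.0560.
Expected DCO frequency = 0.2060 × 0.0560 ≈ 0.01154; observed = 6/1000 ≈ 0.00600.
Coefficient of coincidence = 0.00600/0.01154 ≈ 0.52; interference = 1 − 0.52 = 0.48.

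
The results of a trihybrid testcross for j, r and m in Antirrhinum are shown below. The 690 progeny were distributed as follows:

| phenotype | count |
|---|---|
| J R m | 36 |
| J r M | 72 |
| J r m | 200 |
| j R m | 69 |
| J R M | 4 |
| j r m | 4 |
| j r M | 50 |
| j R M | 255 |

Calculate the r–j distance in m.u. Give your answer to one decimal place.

13.6 m.u.

The two most frequent reciprocal classes, J r m and j R M, are the parental types, so the F1 was J r m / j R M.
The two rarest classes, j r m and J R M, are the double crossovers. Comparing them with the parentals, only the j allele has switched, so j is the middle locus and the order is r – j – m.
Crossovers in the r–j interval produce the single-crossover classes J R m and j r M (36 + 50 = 86) plus the double crossovers (8).
RF(r–j) = (86 + 8) / 690 = 94/690 = 0.1362 → 13.6 m.u.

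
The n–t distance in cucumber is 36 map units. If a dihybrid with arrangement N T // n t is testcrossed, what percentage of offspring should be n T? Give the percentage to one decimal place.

18.0%

A map distance of 36 map units corresponds to a recombination frequency of 0.360.
The F1 is N T / n t, so n T is a recombinant gamete class with expected frequency r/2 = 0.360/2 = 0.1800.
That is 0.1800 = 18.0% of the progeny.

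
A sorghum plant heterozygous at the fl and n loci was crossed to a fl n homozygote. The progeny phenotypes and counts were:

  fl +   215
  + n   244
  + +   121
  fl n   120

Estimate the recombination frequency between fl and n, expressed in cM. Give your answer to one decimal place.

34.4 cM

The two most frequent classes, + n (244) and fl + (215), are the parental types, so the F1 was + n / fl +.
The recombinant classes are + + and fl n: 121 + 120 = 241.
Recombination frequency = 241/700 = 0.3443 ≈ 34.4%, i.e. 34.4 cM.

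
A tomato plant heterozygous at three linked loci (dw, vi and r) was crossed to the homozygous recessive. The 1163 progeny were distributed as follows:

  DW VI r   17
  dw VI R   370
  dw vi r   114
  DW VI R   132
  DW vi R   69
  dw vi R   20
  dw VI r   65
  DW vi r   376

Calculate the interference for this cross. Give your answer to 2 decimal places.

The two most frequent reciprocal classes, DW vi r and dw VI R, are the parental types, so the F1 was DW vi r / dw VI R.
The two rarest classes, DW VI r and dw vi R, are the double crossovers. Comparing them with the parentals, only the vi allele has switched, so vi is the middle locus and the order is dw – vi – r.
dw–vi: (246 + 37)/1163 = 0.2433; vi–r: (134 + 37)/1163 = 0.1470.
Expected DCO frequency = 0.2433 × 0.1470 ≈ 0.03577; observed = 37/1163 ≈ 0.03181.
Coefficient of coincidence = 0.03181/0.03577 ≈ 0.89; interference = 1 − 0.89 = 0.11.

0.11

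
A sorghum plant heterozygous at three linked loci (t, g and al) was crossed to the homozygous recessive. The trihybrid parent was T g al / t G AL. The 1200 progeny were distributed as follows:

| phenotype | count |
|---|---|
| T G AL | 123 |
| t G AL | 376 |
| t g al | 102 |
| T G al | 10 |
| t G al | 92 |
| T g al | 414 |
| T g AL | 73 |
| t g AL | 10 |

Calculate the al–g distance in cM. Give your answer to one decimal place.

The two rarest classes, T G al and t g AL, are the double crossovers. Comparing them with the parentals, only the g allele has switched, so g is the middle locus and the order is t – g – al.
Crossovers in the g–al interval produce the single-crossover classes T g AL and t G al (73 + 92 = 165) plus the double crossovers (20).
RF(g–al) = (165 + 20) / 1200 = 185/1200 = 0.1542 → 15.4 cM.

15.4 cM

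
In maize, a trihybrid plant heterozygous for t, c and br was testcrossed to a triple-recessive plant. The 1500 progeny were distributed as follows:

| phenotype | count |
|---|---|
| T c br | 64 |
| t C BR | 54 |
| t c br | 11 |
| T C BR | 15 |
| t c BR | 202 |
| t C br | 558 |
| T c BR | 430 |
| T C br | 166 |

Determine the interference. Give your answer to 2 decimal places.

The two most frequent reciprocal classes, T c BR and t C br, are the parental types, so the F1 was T c BR / t C br.
The two rarest classes, T C BR and t c br, are the double crossovers. Comparing them with the parentals, only the c allele has switched, so c is the middle locus and the order is br – c – t.
br–c: (118 + 26)/1500 = 0.0960; c–t: (368 + 26)/1500 = 0.2627.
Expected DCO frequency = 0.0960 × 0.2627 ≈ 0.02522; observed = 26/1500 ≈ 0.01733.
Coefficient of coincidence = 0.01733/0.02522 ≈ 0.69; interference = 1 − 0.69 = 0.31.

0.31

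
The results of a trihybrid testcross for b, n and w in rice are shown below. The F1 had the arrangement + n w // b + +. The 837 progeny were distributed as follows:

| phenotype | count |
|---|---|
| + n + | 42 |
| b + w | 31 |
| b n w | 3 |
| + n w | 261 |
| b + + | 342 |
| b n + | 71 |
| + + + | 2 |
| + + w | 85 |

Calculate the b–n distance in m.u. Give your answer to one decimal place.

The two rarest classes, b n w and + + +, are the double crossovers. Comparing them with the parentals, only the b allele has switched, so b is the middle locus and the order is w – b – n.
Crossovers in the b–n interval produce the single-crossover classes + + w and b n + (85 + 71 = 156) plus the double crossovers (5).
RF(b–n) = (156 + 5) / 837 = 161/837 = 0.1924 → 19.2 m.u.

19.2 m.u.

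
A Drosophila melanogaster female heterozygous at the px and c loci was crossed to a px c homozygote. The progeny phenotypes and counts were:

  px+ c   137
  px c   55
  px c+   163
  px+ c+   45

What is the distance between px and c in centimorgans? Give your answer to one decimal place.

25.0 centimorgans

The two most frequent classes, px+ c (137) and px c+ (163), are the parental types, so the F1 was px+ c / px c+.
The recombinant classes are px+ c+ and px c: 45 + 55 = 100.
Recombination frequency = 100/400 = 0.2500 ≈ 25.0%, i.e. 25.0 centimorgans.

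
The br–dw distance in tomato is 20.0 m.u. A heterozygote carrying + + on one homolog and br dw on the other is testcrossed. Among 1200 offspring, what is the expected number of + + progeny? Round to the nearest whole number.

A map distance of 20.0 m.u. corresponds to a recombination frequency of 0.200.
The F1 is + + / br dw, so + + is a parental gamete class with expected frequency (1 − r)/2 = 0.800/2 = 0.4000.
Expected number = 0.4000 × 1200 = 480.00 ≈ 480.

480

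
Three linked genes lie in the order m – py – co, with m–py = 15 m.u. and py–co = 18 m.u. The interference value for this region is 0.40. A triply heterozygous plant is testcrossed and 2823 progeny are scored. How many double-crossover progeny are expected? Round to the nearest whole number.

46

Map distances give recombination frequencies of 0.150 and 0.180 for the two intervals.
With interference 0.40 (so coincidence = 0.60), expected double-crossover frequency = 0.150 × 0.180 × 0.60 = 0.01620.
Expected number = 0.01620 × 2823 = 45.73 ≈ 46.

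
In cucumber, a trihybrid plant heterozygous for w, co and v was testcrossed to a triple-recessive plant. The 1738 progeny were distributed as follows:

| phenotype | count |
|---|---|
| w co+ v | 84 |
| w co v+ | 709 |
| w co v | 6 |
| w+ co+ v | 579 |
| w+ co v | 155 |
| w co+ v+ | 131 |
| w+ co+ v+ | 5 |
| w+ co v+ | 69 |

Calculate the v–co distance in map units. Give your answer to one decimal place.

17.1 map units

The two most frequent reciprocal classes, w co v+ and w+ co+ v, are the parental types, so the F1 was w co v+ / w+ co+ v.
The two rarest classes, w co v and w+ co+ v+, are the double crossovers. Comparing them with the parentals, only the v allele has switched, so v is the middle locus and the order is co – v – w.
Crossovers in the co–v interval produce the single-crossover classes w co+ v+ and w+ co v (131 + 155 = 286) plus the double crossovers (11).
RF(co–v) = (286 + 11) / 1738 = 297/1738 = 0.1709 → 17.1 map units.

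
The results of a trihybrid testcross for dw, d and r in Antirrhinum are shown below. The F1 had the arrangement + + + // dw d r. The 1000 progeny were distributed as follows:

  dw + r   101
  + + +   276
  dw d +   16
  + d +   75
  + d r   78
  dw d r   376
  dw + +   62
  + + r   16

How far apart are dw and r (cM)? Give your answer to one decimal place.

17.2 cM

The two rarest classes, + + r and dw d +, are the double crossovers. Comparing them with the parentals, only the r allele has switched, so r is the middle locus and the order is dw – r – d.
Crossovers in the dw–r interval produce the single-crossover classes dw + + and + d r (62 + 78 = 140) plus the double crossovers (32).
RF(dw–r) = (140 + 32) / 1000 = 172/1000 = 0.1720 → 17.2 cM.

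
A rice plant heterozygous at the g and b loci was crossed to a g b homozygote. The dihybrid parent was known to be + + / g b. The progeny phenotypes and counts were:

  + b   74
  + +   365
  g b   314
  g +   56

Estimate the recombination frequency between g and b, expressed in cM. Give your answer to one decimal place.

The recombinant classes are + b and g +: 74 + 56 = 130.
Recombination frequency = 130/809 = 0.1607 ≈ 16.1%, i.e. 16.1 cM.

16.1 cM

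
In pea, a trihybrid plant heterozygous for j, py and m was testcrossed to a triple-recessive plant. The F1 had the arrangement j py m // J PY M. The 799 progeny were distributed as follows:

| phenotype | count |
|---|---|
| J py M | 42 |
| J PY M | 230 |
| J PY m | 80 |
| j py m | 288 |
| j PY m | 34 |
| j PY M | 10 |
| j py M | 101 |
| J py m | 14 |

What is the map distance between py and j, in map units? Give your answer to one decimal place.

The two rarest classes, J py m and j PY M, are the double crossovers. Comparing them with the parentals, only the j allele has switched, so j is the middle locus and the order is m – j – py.
Crossovers in the j–py interval produce the single-crossover classes j PY m and J py M (34 + 42 = 76) plus the double crossovers (24).
RF(j–py) = (76 + 24) / 799 = 100/799 = 0.1252 → 12.5 map units.

12.5 map units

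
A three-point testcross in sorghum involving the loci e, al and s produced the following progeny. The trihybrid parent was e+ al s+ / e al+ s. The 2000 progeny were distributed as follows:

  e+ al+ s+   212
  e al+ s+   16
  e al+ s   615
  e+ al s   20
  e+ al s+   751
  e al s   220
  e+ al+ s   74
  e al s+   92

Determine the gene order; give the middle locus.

s

The two rarest classes, e+ al s and e al+ s+, are the double crossovers. Comparing them with the parentals, only the s allele has switched, so s is the middle locus and the order is al – s – e.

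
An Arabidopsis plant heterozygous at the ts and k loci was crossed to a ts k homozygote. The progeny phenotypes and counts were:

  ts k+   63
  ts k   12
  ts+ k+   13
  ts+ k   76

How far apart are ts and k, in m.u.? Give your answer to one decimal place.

15.2 m.u.

The two most frequent classes, ts+ k (76) and ts k+ (63), are the parental types, so the F1 was ts+ k / ts k+.
The recombinant classes are ts+ k+ and ts k: 13 + 12 = 25.
Recombination frequency = 25/164 = 0.1524 ≈ 15.2%, i.e. 15.2 m.u.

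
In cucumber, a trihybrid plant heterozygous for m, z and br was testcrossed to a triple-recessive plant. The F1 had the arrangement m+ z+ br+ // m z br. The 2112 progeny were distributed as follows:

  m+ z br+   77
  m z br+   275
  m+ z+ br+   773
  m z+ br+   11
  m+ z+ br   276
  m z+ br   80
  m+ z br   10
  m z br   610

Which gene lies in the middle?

m

The two rarest classes, m z+ br+ and m+ z br, are the double crossovers. Comparing them with the parentals, only the m allele has switched, so m is the middle locus and the order is z – m – br.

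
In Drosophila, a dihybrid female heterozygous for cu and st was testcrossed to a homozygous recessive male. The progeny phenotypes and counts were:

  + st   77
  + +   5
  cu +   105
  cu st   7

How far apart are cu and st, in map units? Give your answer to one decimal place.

The two most frequent classes, + st (77) and cu + (105), are the parental types, so the F1 was + st / cu +.
The recombinant classes are + + and cu st: 5 + 7 = 12.
Recombination frequency = 12/194 = 0.0619 ≈ 6.2%, i.e. 6.2 map units.

6.2 map units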